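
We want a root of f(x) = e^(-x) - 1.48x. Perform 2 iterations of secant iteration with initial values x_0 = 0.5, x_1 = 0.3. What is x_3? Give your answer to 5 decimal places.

f(0.5) = -0.1334693, f(0.3) = 0.2968182
x_2 = 0.3000000 − 0.2968182·(0.3000000 − 0.5000000) / (0.2968182 − (-0.1334693)) = 0.3000000 − (-0.0593636)/(0.4302876) = 0.4379627
f(0.4379627) = -0.0028350
x_3 = 0.4379627 − (-0.0028350)·(0.4379627 − 0.3000000) / (-0.0028350 − 0.2968182) = 0.4379627 − (-0.0003911)/(-0.2996532) = 0.4366575

0.43666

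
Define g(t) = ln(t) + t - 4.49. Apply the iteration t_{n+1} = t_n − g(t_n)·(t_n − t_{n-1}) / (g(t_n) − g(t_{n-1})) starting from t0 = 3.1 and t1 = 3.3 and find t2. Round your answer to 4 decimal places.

g(3.1) = -0.258598, g(3.3) = 0.003922
t2 = 3.300000 − 0.003922·(3.300000 − 3.100000) / (0.003922 − (-0.258598)) = 3.300000 − (0.000784)/(0.262520) = 3.297012

3.2970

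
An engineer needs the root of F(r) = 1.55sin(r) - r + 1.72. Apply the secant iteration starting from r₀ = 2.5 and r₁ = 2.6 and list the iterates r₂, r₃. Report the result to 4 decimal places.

F(2.5) = 0.147632, F(2.6) = -0.080973
r₂ = 2.600000 − (-0.080973)·(2.600000 − 2.500000) / (-0.080973 − 0.147632) = 2.600000 − (-0.008097)/(-0.228605) = 2.564580
F(2.564580) = 0.000981
r₃ = 2.564580 − 0.000981·(2.564580 − 2.600000) / (0.000981 − (-0.080973)) = 2.564580 − (-0.000035)/(0.081954) = 2.565004

2.5646, 2.5650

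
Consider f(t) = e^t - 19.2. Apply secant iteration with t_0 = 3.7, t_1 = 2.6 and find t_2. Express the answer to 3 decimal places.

f(3.7) = 21.24730, f(2.6) = -5.73626
t_2 = 2.60000 − (-5.73626)·(2.60000 − 3.70000) / (-5.73626 − 21.24730) = 2.60000 − (6.30989)/(-26.98357) = 2.83384

2.834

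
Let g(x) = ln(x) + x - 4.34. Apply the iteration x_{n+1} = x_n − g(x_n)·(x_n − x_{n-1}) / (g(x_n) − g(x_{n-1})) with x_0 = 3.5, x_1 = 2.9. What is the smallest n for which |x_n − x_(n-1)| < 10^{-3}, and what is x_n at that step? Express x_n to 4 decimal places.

g(3.5) = 0.412763, g(2.9) = -0.375289
x_2 = 2.900000 − (-0.375289)·(-0.600000)/(-0.788052) = 3.185734;  |Δ| = 0.285734
g(3.185734) = 0.004417
x_3 = 3.185734 − 0.004417·(0.285734)/(0.379706) = 3.182410;  |Δ| = 0.003324
g(3.182410) = 0.000049
x_4 = 3.182410 − 0.000049·(-0.003324)/(-0.004368) = 3.182373;  |Δ| = 0.000037
|x_4 − x_3| = 0.000037 < 10^{-3}

n = 4, x_n = 3.1824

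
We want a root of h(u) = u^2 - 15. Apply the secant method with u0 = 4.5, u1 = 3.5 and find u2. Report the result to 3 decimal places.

h(4.5) = 5.25000, h(3.5) = -2.75000
u2 = 3.50000 − (-2.75000)·(3.50000 − 4.50000) / (-2.75000 − 5.25000) = 3.50000 − (2.75000)/(-8.00000) = 3.84375

3.844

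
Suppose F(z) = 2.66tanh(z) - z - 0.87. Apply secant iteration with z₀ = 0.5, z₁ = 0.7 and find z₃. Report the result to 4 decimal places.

0.6486

F(0.5) = -0.140768, F(0.7) = 0.037618
z₂ = 0.700000 − 0.037618·(0.700000 − 0.500000) / (0.037618 − (-0.140768)) = 0.700000 − (0.007524)/(0.178387) = 0.657824
F(0.657824) = 0.006766
z₃ = 0.657824 − 0.006766·(0.657824 − 0.700000) / (0.006766 − 0.037618) = 0.657824 − (-0.000285)/(-0.030853) = 0.648575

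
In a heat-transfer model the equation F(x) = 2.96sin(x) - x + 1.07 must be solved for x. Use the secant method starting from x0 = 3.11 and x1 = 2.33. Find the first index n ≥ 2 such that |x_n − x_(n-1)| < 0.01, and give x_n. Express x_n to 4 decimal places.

F(3.11) = -1.946501, F(2.33) = 0.887138
x2 = 2.330000 − 0.887138·(-0.780000)/(2.833639) = 2.574197;  |Δ| = 0.244197
F(2.574197) = 0.086617
x3 = 2.574197 − 0.086617·(0.244197)/(-0.800521) = 2.600620;  |Δ| = 0.026422
F(2.600620) = -0.006308
x4 = 2.600620 − (-0.006308)·(0.026422)/(-0.092925) = 2.598826;  |Δ| = 0.001794
|x4 − x3| = 0.001794 < 0.01

n = 4, x_n = 2.5988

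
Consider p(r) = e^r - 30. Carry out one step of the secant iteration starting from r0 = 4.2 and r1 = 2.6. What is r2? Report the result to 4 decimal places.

3.0971

p(4.2) = 36.686331, p(2.6) = -16.536262
r2 = 2.600000 − (-16.536262)·(2.600000 − 4.200000) / (-16.536262 − 36.686331) = 2.600000 − (26.458019)/(-53.222593) = 3.097120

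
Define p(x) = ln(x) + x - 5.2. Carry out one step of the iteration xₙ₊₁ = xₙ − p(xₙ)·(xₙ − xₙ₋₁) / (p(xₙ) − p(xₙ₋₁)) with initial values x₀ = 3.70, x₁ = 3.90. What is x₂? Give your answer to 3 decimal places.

p(3.70) = -0.19167, p(3.90) = 0.06098
x₂ = 3.90000 − 0.06098·(3.90000 − 3.70000) / (0.06098 − (-0.19167)) = 3.90000 − (0.01220)/(0.25264) = 3.85173

3.852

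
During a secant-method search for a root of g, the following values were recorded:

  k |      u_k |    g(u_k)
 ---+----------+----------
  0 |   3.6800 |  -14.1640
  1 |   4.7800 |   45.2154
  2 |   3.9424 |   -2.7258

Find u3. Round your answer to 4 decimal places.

u3 = 3.9424 − (-2.7258)·(3.9424 − 4.7800) / (-2.7258 − 45.2154)
   = 3.9424 − (2.283130)/(-47.941200) = 3.990024

3.9900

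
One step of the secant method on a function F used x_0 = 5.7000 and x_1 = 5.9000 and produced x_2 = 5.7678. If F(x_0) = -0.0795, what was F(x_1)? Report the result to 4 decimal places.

0.1550

The secant line through (5.7000, -0.0795) and (5.9000, F(x_1)) crosses zero at x_2 = 5.7678.
So (5.7000, -0.0795), (5.9000, F(x_1)), (5.7678, 0) are collinear:
F(x_1) = -0.0795 · (5.9000 − 5.7678) / (5.7000 − 5.7678) = -0.0795 · (0.132200)/(-0.067800) = 0.155013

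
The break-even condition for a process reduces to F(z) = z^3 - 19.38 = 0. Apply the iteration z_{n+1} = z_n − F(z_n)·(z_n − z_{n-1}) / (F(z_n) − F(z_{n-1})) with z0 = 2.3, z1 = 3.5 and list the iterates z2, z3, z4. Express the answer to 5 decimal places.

2.58187, 2.65947, 2.68714

F(2.3) = -7.2130000, F(3.5) = 23.4950000
z2 = 3.5000000 − 23.4950000·(3.5000000 − 2.3000000) / (23.4950000 − (-7.2130000)) = 3.5000000 − (28.1940000)/(30.7080000) = 2.5818679
F(2.5818679) = -2.1691602
z3 = 2.5818679 − (-2.1691602)·(2.5818679 − 3.5000000) / (-2.1691602 − 23.4950000) = 2.5818679 − (1.9915756)/(-25.6641602) = 2.6594693
F(2.6594693) = -0.5701658
z4 = 2.6594693 − (-0.5701658)·(2.6594693 − 2.5818679) / (-0.5701658 − (-2.1691602)) = 2.6594693 − (-0.0442457)/(1.5989944) = 2.6871403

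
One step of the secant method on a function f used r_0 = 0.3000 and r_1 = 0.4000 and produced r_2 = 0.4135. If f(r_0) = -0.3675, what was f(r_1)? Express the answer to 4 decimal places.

The secant line through (0.3000, -0.3675) and (0.4000, f(r_1)) crosses zero at r_2 = 0.4135.
So (0.3000, -0.3675), (0.4000, f(r_1)), (0.4135, 0) are collinear:
f(r_1) = -0.3675 · (0.4000 − 0.4135) / (0.3000 − 0.4135) = -0.3675 · (-0.013500)/(-0.113500) = -0.043711

-0.0437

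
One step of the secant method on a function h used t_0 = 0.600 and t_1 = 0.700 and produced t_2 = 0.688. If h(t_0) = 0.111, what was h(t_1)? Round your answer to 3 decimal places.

The secant line through (0.600, 0.111) and (0.700, h(t_1)) crosses zero at t_2 = 0.688.
So (0.600, 0.111), (0.700, h(t_1)), (0.688, 0) are collinear:
h(t_1) = 0.111 · (0.700 − 0.688) / (0.600 − 0.688) = 0.111 · (0.01200)/(-0.08800) = -0.01514

-0.015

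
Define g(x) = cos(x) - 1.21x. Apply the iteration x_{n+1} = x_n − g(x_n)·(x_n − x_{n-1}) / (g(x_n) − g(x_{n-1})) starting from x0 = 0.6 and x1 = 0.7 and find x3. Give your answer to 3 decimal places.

0.655

g(0.6) = 0.09934, g(0.7) = -0.08216
x2 = 0.70000 − (-0.08216)·(0.70000 − 0.60000) / (-0.08216 − 0.09934) = 0.70000 − (-0.00822)/(-0.18149) = 0.65473
g(0.65473) = 0.00098
x3 = 0.65473 − 0.00098·(0.65473 − 0.70000) / (0.00098 − (-0.08216)) = 0.65473 − (-0.00004)/(0.08314) = 0.65527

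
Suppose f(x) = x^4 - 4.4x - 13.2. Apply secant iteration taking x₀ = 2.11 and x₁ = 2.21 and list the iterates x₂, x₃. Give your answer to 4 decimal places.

2.1841, 2.1855

f(2.11) = -2.662806, f(2.21) = 0.930433
x₂ = 2.210000 − 0.930433·(2.210000 − 2.110000) / (0.930433 − (-2.662806)) = 2.210000 − (0.093043)/(3.593238) = 2.184106
f(2.184106) = -0.054123
x₃ = 2.184106 − (-0.054123)·(2.184106 − 2.210000) / (-0.054123 − 0.930433) = 2.184106 − (0.001401)/(-0.984555) = 2.185529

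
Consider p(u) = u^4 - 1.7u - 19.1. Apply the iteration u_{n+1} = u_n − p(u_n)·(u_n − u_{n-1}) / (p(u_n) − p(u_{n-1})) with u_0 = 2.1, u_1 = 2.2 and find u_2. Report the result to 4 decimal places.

p(2.1) = -3.221900, p(2.2) = 0.585600
u_2 = 2.200000 − 0.585600·(2.200000 − 2.100000) / (0.585600 − (-3.221900)) = 2.200000 − (0.058560)/(3.807500) = 2.184620

2.1846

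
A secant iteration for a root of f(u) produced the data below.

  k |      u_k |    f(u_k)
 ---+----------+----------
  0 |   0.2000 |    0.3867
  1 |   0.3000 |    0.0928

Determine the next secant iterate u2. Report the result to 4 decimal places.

u2 = 0.3000 − 0.0928·(0.3000 − 0.2000) / (0.0928 − 0.3867)
   = 0.3000 − (0.009280)/(-0.293900) = 0.331575

0.3316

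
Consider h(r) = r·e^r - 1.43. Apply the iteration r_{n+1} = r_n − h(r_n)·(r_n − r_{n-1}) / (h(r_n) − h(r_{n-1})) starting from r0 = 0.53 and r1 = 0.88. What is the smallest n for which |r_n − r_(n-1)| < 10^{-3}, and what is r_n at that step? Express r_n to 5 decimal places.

h(0.53) = -0.5295659, h(0.88) = 0.6915917
r2 = 0.8800000 − 0.6915917·(0.3500000)/(1.2211576) = 0.6817806;  |Δ| = 0.1982194
h(0.6817806) = -0.0818500
r3 = 0.6817806 − (-0.0818500)·(-0.1982194)/(-0.7734418) = 0.7027573;  |Δ| = 0.0209767
h(0.7027573) = -0.0109130
r4 = 0.7027573 − (-0.0109130)·(0.0209767)/(0.0709370) = 0.7059844;  |Δ| = 0.0032271
h(0.7059844) = 0.0002114
r5 = 0.7059844 − 0.0002114·(0.0032271)/(0.0111245) = 0.7059231;  |Δ| = 0.0000613
|r5 − r4| = 0.0000613 < 10^{-3}

n = 5, r_n = 0.70592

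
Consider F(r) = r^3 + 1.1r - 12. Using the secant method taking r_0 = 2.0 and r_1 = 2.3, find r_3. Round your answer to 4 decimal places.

2.1289

F(2.0) = -1.800000, F(2.3) = 2.697000
r_2 = 2.300000 − 2.697000·(2.300000 − 2.000000) / (2.697000 − (-1.800000)) = 2.300000 − (0.809100)/(4.497000) = 2.120080
F(2.120080) = -0.138705
r_3 = 2.120080 − (-0.138705)·(2.120080 − 2.300000) / (-0.138705 − 2.697000) = 2.120080 − (0.024956)/(-2.835705) = 2.128881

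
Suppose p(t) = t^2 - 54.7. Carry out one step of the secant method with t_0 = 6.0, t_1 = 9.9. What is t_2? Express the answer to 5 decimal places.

p(6.0) = -18.7000000, p(9.9) = 43.3100000
t_2 = 9.9000000 − 43.3100000·(9.9000000 − 6.0000000) / (43.3100000 − (-18.7000000)) = 9.9000000 − (168.9090000)/(62.0100000) = 7.1761006

7.17610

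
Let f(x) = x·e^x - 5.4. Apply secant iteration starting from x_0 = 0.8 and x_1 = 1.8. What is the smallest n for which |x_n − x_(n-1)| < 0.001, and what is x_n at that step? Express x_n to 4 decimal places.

f(0.8) = -3.619567, f(1.8) = 5.489365
x_2 = 1.800000 − 5.489365·(1.000000)/(9.108933) = 1.197365;  |Δ| = 0.602635
f(1.197365) = -1.435073
x_3 = 1.197365 − (-1.435073)·(-0.602635)/(-6.924438) = 1.322259;  |Δ| = 0.124895
f(1.322259) = -0.439031
x_4 = 1.322259 − (-0.439031)·(0.124895)/(0.996042) = 1.377310;  |Δ| = 0.055051
f(1.377310) = 0.059963
x_5 = 1.377310 − 0.059963·(0.055051)/(0.498994) = 1.370695;  |Δ| = 0.006615
f(1.370695) = -0.002089
x_6 = 1.370695 − (-0.002089)·(-0.006615)/(-0.062051) = 1.370917;  |Δ| = 0.000223
|x_6 − x_5| = 0.000223 < 0.001

n = 6, x_n = 1.3709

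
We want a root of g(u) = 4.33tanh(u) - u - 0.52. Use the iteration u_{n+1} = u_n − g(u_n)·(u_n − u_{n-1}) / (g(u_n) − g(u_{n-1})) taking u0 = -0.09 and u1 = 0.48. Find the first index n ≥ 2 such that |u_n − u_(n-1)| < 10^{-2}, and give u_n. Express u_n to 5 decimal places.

n = 4, u_n = 0.15785

g(-0.09) = -0.8186512, g(0.48) = 0.9322348
u2 = 0.4800000 − 0.9322348·(0.5700000)/(1.7508860) = 0.1765115;  |Δ| = 0.3034885
g(0.1765115) = 0.0599433
u3 = 0.1765115 − 0.0599433·(-0.3034885)/(-0.8722915) = 0.1556559;  |Δ| = 0.0208555
g(0.1556559) = -0.0070569
u4 = 0.1556559 − (-0.0070569)·(-0.0208555)/(-0.0670002) = 0.1578526;  |Δ| = 0.0021966
|u4 − u3| = 0.0021966 < 10^{-2}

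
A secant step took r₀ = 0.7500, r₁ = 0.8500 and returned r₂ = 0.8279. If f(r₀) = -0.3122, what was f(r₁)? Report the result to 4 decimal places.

The secant line through (0.7500, -0.3122) and (0.8500, f(r₁)) crosses zero at r₂ = 0.8279.
So (0.7500, -0.3122), (0.8500, f(r₁)), (0.8279, 0) are collinear:
f(r₁) = -0.3122 · (0.8500 − 0.8279) / (0.7500 − 0.8279) = -0.3122 · (0.022100)/(-0.077900) = 0.088570

0.0886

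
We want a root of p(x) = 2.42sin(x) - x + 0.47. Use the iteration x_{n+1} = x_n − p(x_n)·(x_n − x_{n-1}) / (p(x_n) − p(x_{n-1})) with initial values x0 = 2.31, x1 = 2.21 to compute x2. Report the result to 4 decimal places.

2.2897

p(2.31) = -0.051607, p(2.21) = 0.202222
x2 = 2.210000 − 0.202222·(2.210000 − 2.310000) / (0.202222 − (-0.051607)) = 2.210000 − (-0.020222)/(0.253829) = 2.289669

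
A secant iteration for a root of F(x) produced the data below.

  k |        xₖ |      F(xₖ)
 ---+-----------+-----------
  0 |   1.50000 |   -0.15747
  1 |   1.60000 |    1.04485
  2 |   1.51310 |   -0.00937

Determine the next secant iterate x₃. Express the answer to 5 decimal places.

x₃ = 1.51310 − (-0.00937)·(1.51310 − 1.60000) / (-0.00937 − 1.04485)
   = 1.51310 − (0.0008143)/(-1.0542200) = 1.5138724

1.51387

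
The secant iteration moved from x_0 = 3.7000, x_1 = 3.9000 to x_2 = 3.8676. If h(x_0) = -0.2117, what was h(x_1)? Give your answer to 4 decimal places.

The secant line through (3.7000, -0.2117) and (3.9000, h(x_1)) crosses zero at x_2 = 3.8676.
So (3.7000, -0.2117), (3.9000, h(x_1)), (3.8676, 0) are collinear:
h(x_1) = -0.2117 · (3.9000 − 3.8676) / (3.7000 − 3.8676) = -0.2117 · (0.032400)/(-0.167600) = 0.040925

0.0409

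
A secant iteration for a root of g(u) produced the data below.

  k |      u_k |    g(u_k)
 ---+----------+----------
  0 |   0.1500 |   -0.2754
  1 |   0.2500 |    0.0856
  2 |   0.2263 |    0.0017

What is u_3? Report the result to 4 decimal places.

u_3 = 0.2263 − 0.0017·(0.2263 − 0.2500) / (0.0017 − 0.0856)
   = 0.2263 − (-0.000040)/(-0.083900) = 0.225820

0.2258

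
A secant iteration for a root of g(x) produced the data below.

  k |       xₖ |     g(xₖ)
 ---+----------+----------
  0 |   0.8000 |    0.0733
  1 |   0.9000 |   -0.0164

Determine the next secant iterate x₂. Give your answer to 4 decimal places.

0.8817

x₂ = 0.9000 − (-0.0164)·(0.9000 − 0.8000) / (-0.0164 − 0.0733)
   = 0.9000 − (-0.001640)/(-0.089700) = 0.881717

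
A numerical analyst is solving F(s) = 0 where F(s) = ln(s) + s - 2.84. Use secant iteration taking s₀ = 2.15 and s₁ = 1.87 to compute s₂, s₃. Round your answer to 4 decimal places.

F(2.15) = 0.075468, F(1.87) = -0.344062
s₂ = 1.870000 − (-0.344062)·(1.870000 − 2.150000) / (-0.344062 − 0.075468) = 1.870000 − (0.096337)/(-0.419529) = 2.099632
F(2.099632) = 0.001394
s₃ = 2.099632 − 0.001394·(2.099632 − 1.870000) / (0.001394 − (-0.344062)) = 2.099632 − (0.000320)/(0.345455) = 2.098705

2.0996, 2.0987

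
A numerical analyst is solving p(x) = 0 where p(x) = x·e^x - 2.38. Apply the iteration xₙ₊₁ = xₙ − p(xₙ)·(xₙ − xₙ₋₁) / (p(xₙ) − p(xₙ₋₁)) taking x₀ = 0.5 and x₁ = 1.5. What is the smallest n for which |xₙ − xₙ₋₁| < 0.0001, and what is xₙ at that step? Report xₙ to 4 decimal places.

p(0.5) = -1.555639, p(1.5) = 4.342534
x₂ = 1.500000 − 4.342534·(1.000000)/(5.898173) = 0.763749;  |Δ| = 0.736251
p(0.763749) = -0.740758
x₃ = 0.763749 − (-0.740758)·(-0.736251)/(-5.083292) = 0.871039;  |Δ| = 0.107289
p(0.871039) = -0.298747
x₄ = 0.871039 − (-0.298747)·(0.107289)/(0.442011) = 0.943554;  |Δ| = 0.072515
p(0.943554) = 0.044079
x₅ = 0.943554 − 0.044079·(0.072515)/(0.342826) = 0.934230;  |Δ| = 0.009324
p(0.934230) = -0.002148
x₆ = 0.934230 − (-0.002148)·(-0.009324)/(-0.046227) = 0.934663;  |Δ| = 0.000433
p(0.934663) = -0.000014
x₇ = 0.934663 − (-0.000014)·(0.000433)/(0.002134) = 0.934666;  |Δ| = 0.000003
|x₇ − x₆| = 0.000003 < 0.0001

n = 7, xₙ = 0.9347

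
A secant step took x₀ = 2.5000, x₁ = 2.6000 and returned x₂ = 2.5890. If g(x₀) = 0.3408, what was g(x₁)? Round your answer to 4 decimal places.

-0.0421

The secant line through (2.5000, 0.3408) and (2.6000, g(x₁)) crosses zero at x₂ = 2.5890.
So (2.5000, 0.3408), (2.6000, g(x₁)), (2.5890, 0) are collinear:
g(x₁) = 0.3408 · (2.6000 − 2.5890) / (2.5000 − 2.5890) = 0.3408 · (0.011000)/(-0.089000) = -0.042121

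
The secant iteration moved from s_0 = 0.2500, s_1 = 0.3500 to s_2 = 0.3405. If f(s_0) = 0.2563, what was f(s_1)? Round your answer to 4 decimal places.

-0.0269

The secant line through (0.2500, 0.2563) and (0.3500, f(s_1)) crosses zero at s_2 = 0.3405.
So (0.2500, 0.2563), (0.3500, f(s_1)), (0.3405, 0) are collinear:
f(s_1) = 0.2563 · (0.3500 − 0.3405) / (0.2500 − 0.3405) = 0.2563 · (0.009500)/(-0.090500) = -0.026904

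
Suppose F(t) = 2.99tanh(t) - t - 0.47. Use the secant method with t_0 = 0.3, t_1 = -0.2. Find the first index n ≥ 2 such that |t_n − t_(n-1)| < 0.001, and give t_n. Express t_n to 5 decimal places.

F(0.3) = 0.1010247, F(-0.2) = -0.8601522
t_2 = -0.2000000 − (-0.8601522)·(-0.5000000)/(-0.9611769) = 0.2474474;  |Δ| = 0.4474474
F(0.2474474) = 0.0076805
t_3 = 0.2474474 − 0.0076805·(0.4474474)/(0.8678327) = 0.2434874;  |Δ| = 0.0039600
F(0.2434874) = 0.0004858
t_4 = 0.2434874 − 0.0004858·(-0.0039600)/(-0.0071946) = 0.2432200;  |Δ| = 0.0002674
|t_4 − t_3| = 0.0002674 < 0.001

n = 4, t_n = 0.24322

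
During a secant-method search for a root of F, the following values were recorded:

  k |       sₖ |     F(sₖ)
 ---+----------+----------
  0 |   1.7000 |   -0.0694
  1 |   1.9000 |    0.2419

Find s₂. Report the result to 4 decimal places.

1.7446

s₂ = 1.9000 − 0.2419·(1.9000 − 1.7000) / (0.2419 − (-0.0694))
   = 1.9000 − (0.048380)/(0.311300) = 1.744587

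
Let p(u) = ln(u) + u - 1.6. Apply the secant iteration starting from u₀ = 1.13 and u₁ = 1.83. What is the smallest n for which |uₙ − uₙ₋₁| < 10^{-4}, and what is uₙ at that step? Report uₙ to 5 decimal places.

p(1.13) = -0.3477824, p(1.83) = 0.8343160
u₂ = 1.8300000 − 0.8343160·(0.7000000)/(1.1820983) = 1.3359454;  |Δ| = 0.4940546
p(1.3359454) = 0.0255845
u₃ = 1.3359454 − 0.0255845·(-0.4940546)/(-0.8087314) = 1.3203157;  |Δ| = 0.0156296
p(1.3203157) = -0.0018133
u₄ = 1.3203157 − (-0.0018133)·(-0.0156296)/(-0.0273979) = 1.3213502;  |Δ| = 0.0010345
p(1.3213502) = 0.0000043
u₅ = 1.3213502 − 0.0000043·(0.0010345)/(0.0018176) = 1.3213478;  |Δ| = 0.0000024
|u₅ − u₄| = 0.0000024 < 10^{-4}

n = 5, uₙ = 1.32135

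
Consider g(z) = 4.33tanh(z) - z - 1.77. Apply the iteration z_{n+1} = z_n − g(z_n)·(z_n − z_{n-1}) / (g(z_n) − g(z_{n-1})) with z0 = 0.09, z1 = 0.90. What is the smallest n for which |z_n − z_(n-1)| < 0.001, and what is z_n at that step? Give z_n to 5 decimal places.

n = 6, z_n = 0.62180

g(0.09) = -1.4713488, g(0.90) = 0.4315698
z2 = 0.9000000 − 0.4315698·(0.8100000)/(1.9029186) = 0.7162972;  |Δ| = 0.1837028
g(0.7162972) = 0.1749661
z3 = 0.7162972 − 0.1749661·(-0.1837028)/(-0.2566037) = 0.5910388;  |Δ| = 0.1252584
g(0.5910388) = -0.0633575
z4 = 0.5910388 − (-0.0633575)·(-0.1252584)/(-0.2383236) = 0.6243383;  |Δ| = 0.0332995
g(0.6243383) = 0.0050940
z5 = 0.6243383 − 0.0050940·(0.0332995)/(0.0684515) = 0.6218603;  |Δ| = 0.0024781
g(0.6218603) = 0.0001267
z6 = 0.6218603 − 0.0001267·(-0.0024781)/(-0.0049672) = 0.6217971;  |Δ| = 0.0000632
|z6 − z5| = 0.0000632 < 0.001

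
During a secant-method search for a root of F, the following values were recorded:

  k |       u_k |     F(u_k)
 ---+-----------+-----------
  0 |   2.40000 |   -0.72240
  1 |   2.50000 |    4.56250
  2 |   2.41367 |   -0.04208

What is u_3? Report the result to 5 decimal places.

2.41446

u_3 = 2.41367 − (-0.04208)·(2.41367 − 2.50000) / (-0.04208 − 4.56250)
   = 2.41367 − (0.0036328)/(-4.6045800) = 2.4144589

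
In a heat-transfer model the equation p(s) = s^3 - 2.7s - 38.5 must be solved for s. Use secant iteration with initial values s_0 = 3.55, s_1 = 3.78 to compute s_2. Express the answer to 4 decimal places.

3.6390

p(3.55) = -3.346125, p(3.78) = 5.304152
s_2 = 3.780000 − 5.304152·(3.780000 − 3.550000) / (5.304152 − (-3.346125)) = 3.780000 − (1.219955)/(8.650277) = 3.638969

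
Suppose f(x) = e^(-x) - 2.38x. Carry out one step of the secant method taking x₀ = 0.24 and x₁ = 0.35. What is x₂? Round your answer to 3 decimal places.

f(0.24) = 0.21543, f(0.35) = -0.12831
x₂ = 0.35000 − (-0.12831)·(0.35000 − 0.24000) / (-0.12831 − 0.21543) = 0.35000 − (-0.01411)/(-0.34374) = 0.30894

0.309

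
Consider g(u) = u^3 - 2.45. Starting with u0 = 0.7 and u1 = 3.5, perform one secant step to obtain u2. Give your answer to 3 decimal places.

g(0.7) = -2.10700, g(3.5) = 40.42500
u2 = 3.50000 − 40.42500·(3.50000 − 0.70000) / (40.42500 − (-2.10700)) = 3.50000 − (113.19000)/(42.53200) = 0.83871

0.839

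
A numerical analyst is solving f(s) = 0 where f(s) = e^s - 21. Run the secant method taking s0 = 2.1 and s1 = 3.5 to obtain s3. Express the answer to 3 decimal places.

2.996

f(2.1) = -12.83383, f(3.5) = 12.11545
s2 = 3.50000 − 12.11545·(3.50000 − 2.10000) / (12.11545 − (-12.83383)) = 3.50000 − (16.96163)/(24.94928) = 2.82016
f(2.82016) = -4.22054
s3 = 2.82016 − (-4.22054)·(2.82016 − 3.50000) / (-4.22054 − 12.11545) = 2.82016 − (2.86931)/(-16.33599) = 2.99580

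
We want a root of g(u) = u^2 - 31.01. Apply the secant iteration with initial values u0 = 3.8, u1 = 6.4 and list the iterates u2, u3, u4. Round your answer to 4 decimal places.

5.4245, 5.5585, 5.5688

g(3.8) = -16.570000, g(6.4) = 9.950000
u2 = 6.400000 − 9.950000·(6.400000 − 3.800000) / (9.950000 − (-16.570000)) = 6.400000 − (25.870000)/(26.520000) = 5.424510
g(5.424510) = -1.584693
u3 = 5.424510 − (-1.584693)·(5.424510 − 6.400000) / (-1.584693 − 9.950000) = 5.424510 − (1.545853)/(-11.534693) = 5.558527
g(5.558527) = -0.112772
u4 = 5.558527 − (-0.112772)·(5.558527 − 5.424510) / (-0.112772 − (-1.584693)) = 5.558527 − (-0.015113)/(1.471921) = 5.568795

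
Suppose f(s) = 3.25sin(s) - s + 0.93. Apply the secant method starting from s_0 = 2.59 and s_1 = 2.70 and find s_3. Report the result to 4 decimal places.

2.6014

f(2.59) = 0.043144, f(2.70) = -0.381015
s_2 = 2.700000 − (-0.381015)·(2.700000 − 2.590000) / (-0.381015 − 0.043144) = 2.700000 − (-0.041912)/(-0.424159) = 2.601189
f(2.601189) = 0.000879
s_3 = 2.601189 − 0.000879·(2.601189 − 2.700000) / (0.000879 − (-0.381015)) = 2.601189 − (-0.000087)/(0.381894) = 2.601416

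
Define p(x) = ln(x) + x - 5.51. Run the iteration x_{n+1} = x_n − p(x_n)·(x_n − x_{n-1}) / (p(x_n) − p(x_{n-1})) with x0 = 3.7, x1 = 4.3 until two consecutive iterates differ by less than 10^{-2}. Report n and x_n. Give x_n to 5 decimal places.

p(3.7) = -0.5016672, p(4.3) = 0.2486150
x2 = 4.3000000 − 0.2486150·(0.6000000)/(0.7502822) = 4.1011828;  |Δ| = 0.1988172
p(4.1011828) = 0.0024582
x3 = 4.1011828 − 0.0024582·(-0.1988172)/(-0.2461568) = 4.0991973;  |Δ| = 0.0019855
|x3 − x2| = 0.0019855 < 10^{-2}

n = 3, x_n = 4.09920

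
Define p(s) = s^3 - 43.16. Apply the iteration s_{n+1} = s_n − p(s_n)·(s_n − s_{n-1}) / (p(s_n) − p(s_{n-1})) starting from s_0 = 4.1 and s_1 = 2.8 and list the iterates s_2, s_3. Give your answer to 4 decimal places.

3.3870, 3.5365

p(4.1) = 25.761000, p(2.8) = -21.208000
s_2 = 2.800000 − (-21.208000)·(2.800000 − 4.100000) / (-21.208000 − 25.761000) = 2.800000 − (27.570400)/(-46.969000) = 3.386991
p(3.386991) = -4.305414
s_3 = 3.386991 − (-4.305414)·(3.386991 − 2.800000) / (-4.305414 − (-21.208000)) = 3.386991 − (-2.527241)/(16.902586) = 3.536509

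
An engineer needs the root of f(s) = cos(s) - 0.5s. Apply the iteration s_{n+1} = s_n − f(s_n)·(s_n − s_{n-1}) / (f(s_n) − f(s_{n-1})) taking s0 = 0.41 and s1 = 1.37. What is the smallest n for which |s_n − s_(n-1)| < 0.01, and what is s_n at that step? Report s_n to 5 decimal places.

n = 4, s_n = 1.02989

f(0.41) = 0.7121208, f(1.37) = -0.4855503
s2 = 1.3700000 − (-0.4855503)·(0.9600000)/(-1.1976711) = 0.9808044;  |Δ| = 0.3891956
f(0.9808044) = 0.0659521
s3 = 0.9808044 − 0.0659521·(-0.3891956)/(0.5515023) = 1.0273469;  |Δ| = 0.0465424
f(1.0273469) = 0.0034181
s4 = 1.0273469 − 0.0034181·(0.0465424)/(-0.0625339) = 1.0298909;  |Δ| = 0.0025440
|s4 − s3| = 0.0025440 < 0.01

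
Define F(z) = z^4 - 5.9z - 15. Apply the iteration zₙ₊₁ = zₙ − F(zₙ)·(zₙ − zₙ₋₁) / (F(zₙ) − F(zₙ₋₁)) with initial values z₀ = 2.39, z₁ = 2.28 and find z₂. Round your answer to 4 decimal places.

F(2.39) = 3.527086, F(2.28) = -1.428637
z₂ = 2.280000 − (-1.428637)·(2.280000 − 2.390000) / (-1.428637 − 3.527086) = 2.280000 − (0.157150)/(-4.955724) = 2.311711

2.3117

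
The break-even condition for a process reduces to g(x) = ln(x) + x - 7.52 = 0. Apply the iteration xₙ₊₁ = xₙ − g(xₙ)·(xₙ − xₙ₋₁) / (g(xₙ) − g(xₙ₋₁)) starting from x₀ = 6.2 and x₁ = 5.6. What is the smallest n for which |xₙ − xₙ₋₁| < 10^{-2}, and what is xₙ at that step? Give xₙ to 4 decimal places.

g(6.2) = 0.504549, g(5.6) = -0.197233
x₂ = 5.600000 − (-0.197233)·(-0.600000)/(-0.701783) = 5.768628;  |Δ| = 0.168628
g(5.768628) = 0.001062
x₃ = 5.768628 − 0.001062·(0.168628)/(0.198295) = 5.767725;  |Δ| = 0.000903
|x₃ − x₂| = 0.000903 < 10^{-2}

n = 3, xₙ = 5.7677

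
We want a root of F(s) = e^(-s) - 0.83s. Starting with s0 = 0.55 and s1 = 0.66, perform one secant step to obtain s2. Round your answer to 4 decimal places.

0.6375

F(0.55) = 0.120450, F(0.66) = -0.030949
s2 = 0.660000 − (-0.030949)·(0.660000 − 0.550000) / (-0.030949 − 0.120450) = 0.660000 − (-0.003404)/(-0.151398) = 0.637514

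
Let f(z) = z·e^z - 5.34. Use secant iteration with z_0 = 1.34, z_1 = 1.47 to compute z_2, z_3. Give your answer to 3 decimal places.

f(1.34) = -0.22248, f(1.47) = 1.05338
z_2 = 1.47000 − 1.05338·(1.47000 − 1.34000) / (1.05338 − (-0.22248)) = 1.47000 − (0.13694)/(1.27586) = 1.36267
f(1.36267) = -0.01659
z_3 = 1.36267 − (-0.01659)·(1.36267 − 1.47000) / (-0.01659 − 1.05338) = 1.36267 − (0.00178)/(-1.06996) = 1.36433

1.363, 1.364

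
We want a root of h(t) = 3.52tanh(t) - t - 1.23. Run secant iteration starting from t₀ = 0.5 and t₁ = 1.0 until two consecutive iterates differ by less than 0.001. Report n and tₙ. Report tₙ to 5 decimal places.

n = 5, tₙ = 0.56120

h(0.5) = -0.1033476, h(1.0) = 0.4508114
t₂ = 1.0000000 − 0.4508114·(0.5000000)/(0.5541590) = 0.5932472;  |Δ| = 0.4067528
h(0.5932472) = 0.0501919
t₃ = 0.5932472 − 0.0501919·(-0.4067528)/(-0.4006195) = 0.5422869;  |Δ| = 0.0509603
h(0.5422869) = -0.0308827
t₄ = 0.5422869 − (-0.0308827)·(-0.0509603)/(-0.0810746) = 0.5616985;  |Δ| = 0.0194116
h(0.5616985) = 0.0008143
t₅ = 0.5616985 − 0.0008143·(0.0194116)/(0.0316969) = 0.5611999;  |Δ| = 0.0004987
|t₅ − t₄| = 0.0004987 < 0.001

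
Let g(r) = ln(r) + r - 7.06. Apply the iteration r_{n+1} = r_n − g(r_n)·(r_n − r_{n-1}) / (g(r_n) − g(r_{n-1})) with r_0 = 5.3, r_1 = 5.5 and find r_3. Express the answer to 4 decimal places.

5.3777

g(5.3) = -0.092293, g(5.5) = 0.144748
r_2 = 5.500000 − 0.144748·(5.500000 − 5.300000) / (0.144748 − (-0.092293)) = 5.500000 − (0.028950)/(0.237041) = 5.377871
g(5.377871) = 0.000164
r_3 = 5.377871 − 0.000164·(5.377871 − 5.500000) / (0.000164 − 0.144748) = 5.377871 − (-0.000020)/(-0.144585) = 5.377733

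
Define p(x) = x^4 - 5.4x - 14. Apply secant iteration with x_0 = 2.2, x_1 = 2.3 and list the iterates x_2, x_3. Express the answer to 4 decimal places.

2.2611, 2.2628

p(2.2) = -2.454400, p(2.3) = 1.564100
x_2 = 2.300000 − 1.564100·(2.300000 − 2.200000) / (1.564100 − (-2.454400)) = 2.300000 − (0.156410)/(4.018500) = 2.261078
p(2.261078) = -0.072453
x_3 = 2.261078 − (-0.072453)·(2.261078 − 2.300000) / (-0.072453 − 1.564100) = 2.261078 − (0.002820)/(-1.636553) = 2.262801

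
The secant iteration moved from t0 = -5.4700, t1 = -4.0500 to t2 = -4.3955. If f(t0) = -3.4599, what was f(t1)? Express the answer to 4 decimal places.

1.1125

The secant line through (-5.4700, -3.4599) and (-4.0500, f(t1)) crosses zero at t2 = -4.3955.
So (-5.4700, -3.4599), (-4.0500, f(t1)), (-4.3955, 0) are collinear:
f(t1) = -3.4599 · (-4.0500 − (-4.3955)) / (-5.4700 − (-4.3955)) = -3.4599 · (0.345500)/(-1.074500) = 1.112513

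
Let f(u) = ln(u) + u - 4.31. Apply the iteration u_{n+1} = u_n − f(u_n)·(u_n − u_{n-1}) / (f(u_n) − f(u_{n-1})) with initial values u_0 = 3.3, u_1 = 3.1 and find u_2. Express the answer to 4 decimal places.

f(3.3) = 0.183922, f(3.1) = -0.078598
u_2 = 3.100000 − (-0.078598)·(3.100000 − 3.300000) / (-0.078598 − 0.183922) = 3.100000 − (0.015720)/(-0.262520) = 3.159879

3.1599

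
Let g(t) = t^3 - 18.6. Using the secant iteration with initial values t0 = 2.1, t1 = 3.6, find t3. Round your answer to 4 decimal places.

2.5977

g(2.1) = -9.339000, g(3.6) = 28.056000
t2 = 3.600000 − 28.056000·(3.600000 − 2.100000) / (28.056000 − (-9.339000)) = 3.600000 − (42.084000)/(37.395000) = 2.474609
g(2.474609) = -3.446264
t3 = 2.474609 − (-3.446264)·(2.474609 − 3.600000) / (-3.446264 − 28.056000) = 2.474609 − (3.878395)/(-31.502264) = 2.597724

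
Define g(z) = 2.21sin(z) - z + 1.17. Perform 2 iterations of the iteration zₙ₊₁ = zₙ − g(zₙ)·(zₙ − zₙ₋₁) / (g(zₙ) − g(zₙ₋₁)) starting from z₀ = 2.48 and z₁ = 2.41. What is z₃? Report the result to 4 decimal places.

g(2.48) = 0.047767, g(2.41) = 0.236403
z₂ = 2.410000 − 0.236403·(2.410000 − 2.480000) / (0.236403 − 0.047767) = 2.410000 − (-0.016548)/(0.188636) = 2.497726
g(2.497726) = -0.001079
z₃ = 2.497726 − (-0.001079)·(2.497726 − 2.410000) / (-0.001079 − 0.236403) = 2.497726 − (-0.000095)/(-0.237482) = 2.497327

2.4973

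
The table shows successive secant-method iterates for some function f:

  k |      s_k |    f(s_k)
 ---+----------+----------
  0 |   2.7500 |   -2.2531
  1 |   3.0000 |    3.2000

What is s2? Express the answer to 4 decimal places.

s2 = 3.0000 − 3.2000·(3.0000 − 2.7500) / (3.2000 − (-2.2531))
   = 3.0000 − (0.800000)/(5.453100) = 2.853294

2.8533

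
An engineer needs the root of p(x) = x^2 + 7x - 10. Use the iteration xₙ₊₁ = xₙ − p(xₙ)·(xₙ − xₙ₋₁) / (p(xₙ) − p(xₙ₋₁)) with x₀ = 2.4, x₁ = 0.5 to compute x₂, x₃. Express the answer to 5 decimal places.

p(2.4) = 12.5600000, p(0.5) = -6.2500000
x₂ = 0.5000000 − (-6.2500000)·(0.5000000 − 2.4000000) / (-6.2500000 − 12.5600000) = 0.5000000 − (11.8750000)/(-18.8100000) = 1.1313131
p(1.1313131) = -0.8009387
x₃ = 1.1313131 − (-0.8009387)·(1.1313131 − 0.5000000) / (-0.8009387 − (-6.2500000)) = 1.1313131 − (-0.5056431)/(5.4490613) = 1.2241077

1.13131, 1.22411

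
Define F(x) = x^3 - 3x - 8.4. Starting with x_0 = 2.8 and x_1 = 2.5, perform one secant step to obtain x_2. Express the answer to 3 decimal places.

2.515

F(2.8) = 5.15200, F(2.5) = -0.27500
x_2 = 2.50000 − (-0.27500)·(2.50000 − 2.80000) / (-0.27500 − 5.15200) = 2.50000 − (0.08250)/(-5.42700) = 2.51520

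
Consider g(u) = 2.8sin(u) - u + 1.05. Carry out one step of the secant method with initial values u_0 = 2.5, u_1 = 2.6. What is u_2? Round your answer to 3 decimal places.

g(2.5) = 0.22572, g(2.6) = -0.10660
u_2 = 2.60000 − (-0.10660)·(2.60000 − 2.50000) / (-0.10660 − 0.22572) = 2.60000 − (-0.01066)/(-0.33232) = 2.56792

2.568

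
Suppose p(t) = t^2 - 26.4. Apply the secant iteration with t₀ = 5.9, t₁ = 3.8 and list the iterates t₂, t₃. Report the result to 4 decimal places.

5.0330, 5.1540

p(5.9) = 8.410000, p(3.8) = -11.960000
t₂ = 3.800000 − (-11.960000)·(3.800000 − 5.900000) / (-11.960000 − 8.410000) = 3.800000 − (25.116000)/(-20.370000) = 5.032990
p(5.032990) = -1.069015
t₃ = 5.032990 − (-1.069015)·(5.032990 − 3.800000) / (-1.069015 − (-11.960000)) = 5.032990 − (-1.318084)/(10.890985) = 5.154015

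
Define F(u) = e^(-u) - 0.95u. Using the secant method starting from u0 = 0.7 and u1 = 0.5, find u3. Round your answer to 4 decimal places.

F(0.7) = -0.168415, F(0.5) = 0.131531
u2 = 0.500000 − 0.131531·(0.500000 − 0.700000) / (0.131531 − (-0.168415)) = 0.500000 − (-0.026306)/(0.299945) = 0.587703
F(0.587703) = -0.002716
u3 = 0.587703 − (-0.002716)·(0.587703 − 0.500000) / (-0.002716 − 0.131531) = 0.587703 − (-0.000238)/(-0.134247) = 0.585929

0.5859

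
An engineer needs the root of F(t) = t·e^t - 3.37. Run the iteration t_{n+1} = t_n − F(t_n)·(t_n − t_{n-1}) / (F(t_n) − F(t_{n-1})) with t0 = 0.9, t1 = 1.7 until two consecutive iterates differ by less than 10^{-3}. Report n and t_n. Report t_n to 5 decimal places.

F(0.9) = -1.1563572, F(1.7) = 5.9357106
t2 = 1.7000000 − 5.9357106·(0.8000000)/(7.0920678) = 1.0304395;  |Δ| = 0.6695605
F(1.0304395) = -0.4824023
t3 = 1.0304395 − (-0.4824023)·(-0.6695605)/(-6.4181129) = 1.0807654;  |Δ| = 0.0503259
F(1.0807654) = -0.1850552
t4 = 1.0807654 − (-0.1850552)·(0.0503259)/(0.2973471) = 1.1120860;  |Δ| = 0.0313206
F(1.1120860) = 0.0115139
t5 = 1.1120860 − 0.0115139·(0.0313206)/(0.1965691) = 1.1102514;  |Δ| = 0.0018346
F(1.1102514) = -0.0002522
t6 = 1.1102514 − (-0.0002522)·(-0.0018346)/(-0.0117661) = 1.1102907;  |Δ| = 0.0000393
|t6 − t5| = 0.0000393 < 10^{-3}

n = 6, t_n = 1.11029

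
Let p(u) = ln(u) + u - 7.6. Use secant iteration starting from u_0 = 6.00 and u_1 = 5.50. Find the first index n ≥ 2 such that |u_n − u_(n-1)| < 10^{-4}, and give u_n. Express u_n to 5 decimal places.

p(6.00) = 0.1917595, p(5.50) = -0.3952519
u_2 = 5.5000000 − (-0.3952519)·(-0.5000000)/(-0.5870114) = 5.8366646;  |Δ| = 0.3366646
p(5.8366646) = 0.0008241
u_3 = 5.8366646 − 0.0008241·(0.3366646)/(0.3960760) = 5.8359641;  |Δ| = 0.0007005
p(5.8359641) = 0.0000036
u_4 = 5.8359641 − 0.0000036·(-0.0007005)/(-0.0008205) = 5.8359610;  |Δ| = 0.0000031
|u_4 − u_3| = 0.0000031 < 10^{-4}

n = 4, u_n = 5.83596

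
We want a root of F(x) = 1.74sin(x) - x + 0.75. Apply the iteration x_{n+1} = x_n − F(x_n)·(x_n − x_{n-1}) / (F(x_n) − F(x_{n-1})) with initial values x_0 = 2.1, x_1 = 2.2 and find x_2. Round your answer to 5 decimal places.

F(2.1) = 0.1519843, F(2.2) = -0.0432163
x_2 = 2.2000000 − (-0.0432163)·(2.2000000 − 2.1000000) / (-0.0432163 − 0.1519843) = 2.2000000 − (-0.0043216)/(-0.1952006) = 2.1778606

2.17786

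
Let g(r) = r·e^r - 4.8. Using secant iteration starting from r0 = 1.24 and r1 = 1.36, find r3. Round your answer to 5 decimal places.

g(1.24) = -0.5150393, g(1.36) = 0.4988229
r2 = 1.3600000 − 0.4988229·(1.3600000 − 1.2400000) / (0.4988229 − (-0.5150393)) = 1.3600000 − (0.0598587)/(1.0138622) = 1.3009597
g(1.3009597) = -0.0218096
r3 = 1.3009597 − (-0.0218096)·(1.3009597 − 1.3600000) / (-0.0218096 − 0.4988229) = 1.3009597 − (0.0012876)/(-0.5206325) = 1.3034329

1.30343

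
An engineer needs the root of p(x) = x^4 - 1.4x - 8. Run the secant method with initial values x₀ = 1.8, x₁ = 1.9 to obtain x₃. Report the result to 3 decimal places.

1.801

p(1.8) = -0.02240, p(1.9) = 2.37210
x₂ = 1.90000 − 2.37210·(1.90000 − 1.80000) / (2.37210 − (-0.02240)) = 1.90000 − (0.23721)/(2.39450) = 1.80094
p(1.80094) = -0.00187
x₃ = 1.80094 − (-0.00187)·(1.80094 − 1.90000) / (-0.00187 − 2.37210) = 1.80094 − (0.00019)/(-2.37397) = 1.80101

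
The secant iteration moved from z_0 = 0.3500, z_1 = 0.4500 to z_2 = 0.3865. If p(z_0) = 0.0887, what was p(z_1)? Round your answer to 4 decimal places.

The secant line through (0.3500, 0.0887) and (0.4500, p(z_1)) crosses zero at z_2 = 0.3865.
So (0.3500, 0.0887), (0.4500, p(z_1)), (0.3865, 0) are collinear:
p(z_1) = 0.0887 · (0.4500 − 0.3865) / (0.3500 − 0.3865) = 0.0887 · (0.063500)/(-0.036500) = -0.154314

-0.1543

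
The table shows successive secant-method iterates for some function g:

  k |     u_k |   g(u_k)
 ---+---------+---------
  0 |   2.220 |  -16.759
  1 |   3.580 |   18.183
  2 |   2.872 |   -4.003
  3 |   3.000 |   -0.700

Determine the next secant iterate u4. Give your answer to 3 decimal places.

u4 = 3.000 − (-0.700)·(3.000 − 2.872) / (-0.700 − (-4.003))
   = 3.000 − (-0.08960)/(3.30300) = 3.02713

3.027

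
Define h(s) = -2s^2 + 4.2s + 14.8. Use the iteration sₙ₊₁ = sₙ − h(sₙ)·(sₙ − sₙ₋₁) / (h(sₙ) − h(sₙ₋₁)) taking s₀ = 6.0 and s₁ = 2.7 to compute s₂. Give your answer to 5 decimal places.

3.57576

h(6.0) = -32.0000000, h(2.7) = 11.5600000
s₂ = 2.7000000 − 11.5600000·(2.7000000 − 6.0000000) / (11.5600000 − (-32.0000000)) = 2.7000000 − (-38.1480000)/(43.5600000) = 3.5757576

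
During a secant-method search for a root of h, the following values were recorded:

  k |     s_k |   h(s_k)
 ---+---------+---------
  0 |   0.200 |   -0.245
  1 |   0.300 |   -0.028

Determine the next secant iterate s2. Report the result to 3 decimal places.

s2 = 0.300 − (-0.028)·(0.300 − 0.200) / (-0.028 − (-0.245))
   = 0.300 − (-0.00280)/(0.21700) = 0.31290

0.313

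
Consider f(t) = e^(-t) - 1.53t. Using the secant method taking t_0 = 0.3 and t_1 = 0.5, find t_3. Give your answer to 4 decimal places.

f(0.3) = 0.281818, f(0.5) = -0.158469
t_2 = 0.500000 − (-0.158469)·(0.500000 − 0.300000) / (-0.158469 − 0.281818) = 0.500000 − (-0.031694)/(-0.440288) = 0.428016
f(0.428016) = -0.003062
t_3 = 0.428016 − (-0.003062)·(0.428016 − 0.500000) / (-0.003062 − (-0.158469)) = 0.428016 − (0.000220)/(0.155407) = 0.426597

0.4266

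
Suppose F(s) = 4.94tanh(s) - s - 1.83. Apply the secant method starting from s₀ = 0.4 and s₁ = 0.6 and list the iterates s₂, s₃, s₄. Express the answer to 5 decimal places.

0.52257, 0.51616, 0.51651

F(0.4) = -0.3530521, F(0.6) = 0.2230249
s₂ = 0.6000000 − 0.2230249·(0.6000000 − 0.4000000) / (0.2230249 − (-0.3530521)) = 0.6000000 − (0.0446050)/(0.5760770) = 0.5225712
F(0.5225712) = 0.0170579
s₃ = 0.5225712 − 0.0170579·(0.5225712 − 0.6000000) / (0.0170579 − 0.2230249) = 0.5225712 − (-0.0013208)/(-0.2059669) = 0.5161586
F(0.5161586) = -0.0009935
s₄ = 0.5161586 − (-0.0009935)·(0.5161586 − 0.5225712) / (-0.0009935 − 0.0170579) = 0.5161586 − (0.0000064)/(-0.0180515) = 0.5165115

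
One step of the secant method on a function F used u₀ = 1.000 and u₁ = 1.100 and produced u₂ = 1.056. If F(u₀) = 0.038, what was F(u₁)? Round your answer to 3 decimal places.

-0.030

The secant line through (1.000, 0.038) and (1.100, F(u₁)) crosses zero at u₂ = 1.056.
So (1.000, 0.038), (1.100, F(u₁)), (1.056, 0) are collinear:
F(u₁) = 0.038 · (1.100 − 1.056) / (1.000 − 1.056) = 0.038 · (0.04400)/(-0.05600) = -0.02986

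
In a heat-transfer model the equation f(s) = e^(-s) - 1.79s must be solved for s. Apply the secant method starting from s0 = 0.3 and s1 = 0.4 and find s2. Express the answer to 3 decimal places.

f(0.3) = 0.20382, f(0.4) = -0.04568
s2 = 0.40000 − (-0.04568)·(0.40000 − 0.30000) / (-0.04568 − 0.20382) = 0.40000 − (-0.00457)/(-0.24950) = 0.38169

0.382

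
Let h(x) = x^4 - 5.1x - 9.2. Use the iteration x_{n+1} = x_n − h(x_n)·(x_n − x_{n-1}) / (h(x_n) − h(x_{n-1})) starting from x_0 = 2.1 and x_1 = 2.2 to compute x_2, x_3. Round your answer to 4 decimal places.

h(2.1) = -0.461900, h(2.2) = 3.005600
x_2 = 2.200000 − 3.005600·(2.200000 − 2.100000) / (3.005600 − (-0.461900)) = 2.200000 − (0.300560)/(3.467500) = 2.113321
h(2.113321) = -0.031664
x_3 = 2.113321 − (-0.031664)·(2.113321 − 2.200000) / (-0.031664 − 3.005600) = 2.113321 − (0.002745)/(-3.037264) = 2.114224

2.1133, 2.1142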